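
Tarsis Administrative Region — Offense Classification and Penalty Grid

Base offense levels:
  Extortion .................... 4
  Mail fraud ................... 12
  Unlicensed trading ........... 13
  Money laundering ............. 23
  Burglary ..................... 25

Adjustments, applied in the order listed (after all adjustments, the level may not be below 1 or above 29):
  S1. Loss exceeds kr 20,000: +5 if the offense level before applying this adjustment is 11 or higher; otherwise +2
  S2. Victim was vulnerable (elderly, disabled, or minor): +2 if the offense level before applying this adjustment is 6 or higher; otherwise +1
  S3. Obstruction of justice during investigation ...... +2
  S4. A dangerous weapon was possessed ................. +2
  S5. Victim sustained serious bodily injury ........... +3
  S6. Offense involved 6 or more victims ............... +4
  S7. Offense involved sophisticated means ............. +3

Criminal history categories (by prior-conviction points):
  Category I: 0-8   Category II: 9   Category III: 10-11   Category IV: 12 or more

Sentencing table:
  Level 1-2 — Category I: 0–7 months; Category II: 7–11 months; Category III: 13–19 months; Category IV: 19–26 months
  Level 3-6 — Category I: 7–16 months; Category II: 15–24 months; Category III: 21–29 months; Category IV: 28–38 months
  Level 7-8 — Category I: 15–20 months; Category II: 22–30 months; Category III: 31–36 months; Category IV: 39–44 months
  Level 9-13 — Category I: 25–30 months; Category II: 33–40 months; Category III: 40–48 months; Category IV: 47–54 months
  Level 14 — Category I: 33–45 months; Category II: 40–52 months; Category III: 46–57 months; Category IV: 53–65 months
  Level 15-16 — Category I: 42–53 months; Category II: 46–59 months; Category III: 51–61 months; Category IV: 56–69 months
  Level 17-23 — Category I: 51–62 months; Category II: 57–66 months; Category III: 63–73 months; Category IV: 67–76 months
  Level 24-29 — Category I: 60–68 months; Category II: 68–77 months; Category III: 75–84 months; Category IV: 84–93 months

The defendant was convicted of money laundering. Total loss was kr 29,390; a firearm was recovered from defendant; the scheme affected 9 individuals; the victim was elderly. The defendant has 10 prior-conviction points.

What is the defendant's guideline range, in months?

Base offense level for money laundering: 23.
S1 applies (level before this adjustment is 23 ≥ 11, so +5): 23 + 5 = 28.
S2 applies (level before this adjustment is 28 ≥ 6, so +2): 28 + 2 = 30.
S3 does not apply.
S4 applies: 30 + 2 = 32.
S6 applies: 32 + 4 = 36.
Level 36 exceeds the maximum of 29; capped at 29.
Final offense level: 29.
Criminal history: 10 prior points → Category III (10-11).
Level 29 falls in the 24-29 band.
Grid: Level 24-29 × Category III = 75-84 months.

75-84 months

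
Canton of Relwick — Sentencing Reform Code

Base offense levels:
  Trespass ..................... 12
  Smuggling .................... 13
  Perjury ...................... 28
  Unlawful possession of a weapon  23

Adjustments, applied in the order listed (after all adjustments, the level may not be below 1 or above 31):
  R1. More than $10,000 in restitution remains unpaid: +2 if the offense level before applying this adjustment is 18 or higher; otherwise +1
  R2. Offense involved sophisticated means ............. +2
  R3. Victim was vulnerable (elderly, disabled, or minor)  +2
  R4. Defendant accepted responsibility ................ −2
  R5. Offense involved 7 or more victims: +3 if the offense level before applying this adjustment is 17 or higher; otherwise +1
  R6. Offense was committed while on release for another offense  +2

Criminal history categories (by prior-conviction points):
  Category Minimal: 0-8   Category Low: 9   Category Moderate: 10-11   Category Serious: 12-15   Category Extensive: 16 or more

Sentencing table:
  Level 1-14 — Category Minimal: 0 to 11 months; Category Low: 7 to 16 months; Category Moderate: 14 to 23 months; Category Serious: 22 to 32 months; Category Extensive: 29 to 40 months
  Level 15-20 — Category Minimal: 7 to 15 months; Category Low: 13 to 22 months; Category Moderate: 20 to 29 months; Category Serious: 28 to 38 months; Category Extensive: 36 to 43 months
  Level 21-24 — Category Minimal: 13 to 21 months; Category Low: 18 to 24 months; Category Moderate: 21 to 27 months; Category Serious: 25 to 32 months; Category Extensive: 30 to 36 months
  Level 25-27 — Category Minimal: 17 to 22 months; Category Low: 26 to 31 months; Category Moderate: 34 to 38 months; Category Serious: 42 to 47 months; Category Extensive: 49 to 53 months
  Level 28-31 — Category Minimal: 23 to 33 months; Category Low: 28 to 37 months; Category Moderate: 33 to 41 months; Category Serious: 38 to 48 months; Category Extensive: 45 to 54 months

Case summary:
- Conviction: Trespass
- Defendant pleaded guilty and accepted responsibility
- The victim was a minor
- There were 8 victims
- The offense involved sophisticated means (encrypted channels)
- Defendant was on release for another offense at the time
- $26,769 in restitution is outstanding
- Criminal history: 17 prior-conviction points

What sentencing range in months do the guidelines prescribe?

36-43 months

Base offense level for trespass: 12.
R1 applies (level before this adjustment is 12 < 18, so +1): 12 + 1 = 13.
R2 applies: 13 + 2 = 15.
R3 applies: 15 + 2 = 17.
R4 applies: 17 − 2 = 15.
R5 applies (level before this adjustment is 15 < 17, so +1): 15 + 1 = 16.
R6 applies: 16 + 2 = 18.
Final offense level: 18.
Criminal history: 17 prior points → Category Extensive (16+).
Level 18 falls in the 15-20 band.
Grid: Level 15-20 × Category Extensive = 36-43 months.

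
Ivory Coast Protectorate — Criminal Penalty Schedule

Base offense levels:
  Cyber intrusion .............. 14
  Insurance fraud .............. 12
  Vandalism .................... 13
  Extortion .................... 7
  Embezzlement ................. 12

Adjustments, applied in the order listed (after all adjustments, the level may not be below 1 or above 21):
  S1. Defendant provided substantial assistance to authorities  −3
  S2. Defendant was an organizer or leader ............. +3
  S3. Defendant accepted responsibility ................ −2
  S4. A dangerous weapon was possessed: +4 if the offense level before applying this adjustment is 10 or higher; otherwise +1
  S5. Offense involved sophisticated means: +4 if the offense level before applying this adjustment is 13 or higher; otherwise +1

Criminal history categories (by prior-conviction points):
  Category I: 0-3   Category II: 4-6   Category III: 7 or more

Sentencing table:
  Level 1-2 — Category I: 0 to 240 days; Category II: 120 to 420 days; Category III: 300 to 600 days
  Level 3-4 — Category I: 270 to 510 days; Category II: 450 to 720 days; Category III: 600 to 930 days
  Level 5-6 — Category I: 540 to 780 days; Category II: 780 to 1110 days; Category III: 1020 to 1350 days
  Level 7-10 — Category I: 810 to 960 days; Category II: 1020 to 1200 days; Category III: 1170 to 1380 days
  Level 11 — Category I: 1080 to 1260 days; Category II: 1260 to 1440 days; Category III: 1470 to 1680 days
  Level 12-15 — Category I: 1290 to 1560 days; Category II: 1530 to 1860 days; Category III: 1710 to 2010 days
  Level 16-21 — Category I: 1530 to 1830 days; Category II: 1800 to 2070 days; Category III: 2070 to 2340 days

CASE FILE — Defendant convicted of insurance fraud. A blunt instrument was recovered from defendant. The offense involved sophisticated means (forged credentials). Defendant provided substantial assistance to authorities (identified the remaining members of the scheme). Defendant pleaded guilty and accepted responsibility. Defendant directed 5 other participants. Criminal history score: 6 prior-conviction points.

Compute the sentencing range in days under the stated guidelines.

Base offense level for insurance fraud: 12.
S1 applies: 12 − 3 = 9.
S2 applies: 9 + 3 = 12.
S3 applies: 12 − 2 = 10.
S4 applies (level before this adjustment is 10 ≥ 10, so +4): 10 + 4 = 14.
S5 applies (level before this adjustment is 14 ≥ 13, so +4): 14 + 4 = 18.
Final offense level: 18.
Criminal history: 6 prior points → Category II (4-6).
Level 18 falls in the 16-21 band.
Grid: Level 16-21 × Category II = 1800-2070 days.

1800-2070 days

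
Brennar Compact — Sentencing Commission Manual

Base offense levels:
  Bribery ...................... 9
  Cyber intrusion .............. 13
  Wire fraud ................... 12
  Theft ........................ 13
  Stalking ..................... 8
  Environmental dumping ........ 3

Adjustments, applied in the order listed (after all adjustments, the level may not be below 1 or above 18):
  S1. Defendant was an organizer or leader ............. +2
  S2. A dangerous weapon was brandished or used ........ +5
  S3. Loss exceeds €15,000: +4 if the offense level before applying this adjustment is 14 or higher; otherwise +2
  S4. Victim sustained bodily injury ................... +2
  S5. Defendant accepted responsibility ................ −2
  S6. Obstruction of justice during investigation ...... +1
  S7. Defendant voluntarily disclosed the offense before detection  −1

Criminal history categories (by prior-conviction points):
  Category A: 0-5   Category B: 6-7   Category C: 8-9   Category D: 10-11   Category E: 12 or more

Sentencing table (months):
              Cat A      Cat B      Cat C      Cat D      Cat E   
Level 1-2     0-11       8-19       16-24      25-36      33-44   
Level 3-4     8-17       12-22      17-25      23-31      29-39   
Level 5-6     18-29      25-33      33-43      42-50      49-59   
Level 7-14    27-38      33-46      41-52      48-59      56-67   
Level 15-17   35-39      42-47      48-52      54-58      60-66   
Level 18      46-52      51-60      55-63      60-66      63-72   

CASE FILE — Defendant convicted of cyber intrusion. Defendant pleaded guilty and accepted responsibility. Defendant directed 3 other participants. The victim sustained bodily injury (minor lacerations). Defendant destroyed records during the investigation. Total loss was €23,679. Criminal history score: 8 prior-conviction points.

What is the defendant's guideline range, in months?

55-63 months

Base offense level for cyber intrusion: 13.
S1 applies: 13 + 2 = 15.
S3 applies (level before this adjustment is 15 ≥ 14, so +4): 15 + 4 = 19.
S4 applies: 19 + 2 = 21.
S5 applies: 21 − 2 = 19.
S6 applies: 19 + 1 = 20.
S7 does not apply.
Level 20 exceeds the maximum of 18; capped at 18.
Final offense level: 18.
Criminal history: 8 prior points → Category C (8-9).
Level 18 falls in the 18 band.
Grid: Level 18 × Category C = 55-63 months.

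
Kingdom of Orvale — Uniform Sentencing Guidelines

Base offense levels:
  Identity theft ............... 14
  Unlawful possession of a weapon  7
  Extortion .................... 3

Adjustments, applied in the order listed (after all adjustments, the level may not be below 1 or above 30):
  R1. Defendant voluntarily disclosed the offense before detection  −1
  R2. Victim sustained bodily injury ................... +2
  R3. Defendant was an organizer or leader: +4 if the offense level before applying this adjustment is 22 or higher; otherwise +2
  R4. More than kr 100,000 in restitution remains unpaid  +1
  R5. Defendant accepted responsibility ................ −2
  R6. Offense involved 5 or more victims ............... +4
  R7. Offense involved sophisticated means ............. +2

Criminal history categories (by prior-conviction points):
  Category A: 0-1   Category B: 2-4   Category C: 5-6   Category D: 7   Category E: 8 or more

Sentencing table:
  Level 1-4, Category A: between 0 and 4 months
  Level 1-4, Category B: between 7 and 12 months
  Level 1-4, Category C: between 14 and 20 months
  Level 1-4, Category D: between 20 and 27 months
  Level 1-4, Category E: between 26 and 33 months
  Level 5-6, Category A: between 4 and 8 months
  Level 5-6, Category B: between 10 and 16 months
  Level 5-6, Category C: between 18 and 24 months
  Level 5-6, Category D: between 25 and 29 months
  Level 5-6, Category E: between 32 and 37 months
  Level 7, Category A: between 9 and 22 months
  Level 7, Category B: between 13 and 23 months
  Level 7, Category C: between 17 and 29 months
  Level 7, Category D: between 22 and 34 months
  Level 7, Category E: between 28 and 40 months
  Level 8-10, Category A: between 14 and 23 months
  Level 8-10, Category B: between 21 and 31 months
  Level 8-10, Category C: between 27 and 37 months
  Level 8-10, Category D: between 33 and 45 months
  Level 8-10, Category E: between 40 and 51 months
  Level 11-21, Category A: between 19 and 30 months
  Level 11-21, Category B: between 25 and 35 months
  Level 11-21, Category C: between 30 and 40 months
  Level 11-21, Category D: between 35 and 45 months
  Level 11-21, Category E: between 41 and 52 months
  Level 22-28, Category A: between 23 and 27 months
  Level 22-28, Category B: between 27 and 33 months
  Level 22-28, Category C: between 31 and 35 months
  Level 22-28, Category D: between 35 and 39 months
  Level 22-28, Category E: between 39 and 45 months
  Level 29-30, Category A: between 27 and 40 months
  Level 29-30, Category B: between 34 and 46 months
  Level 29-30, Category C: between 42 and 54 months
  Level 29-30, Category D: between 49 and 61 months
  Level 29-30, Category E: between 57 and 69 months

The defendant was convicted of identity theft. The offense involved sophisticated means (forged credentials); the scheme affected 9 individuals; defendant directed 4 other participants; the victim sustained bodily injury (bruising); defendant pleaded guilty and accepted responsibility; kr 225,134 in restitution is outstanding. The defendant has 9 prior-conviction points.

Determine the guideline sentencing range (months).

Base offense level for identity theft: 14.
R2 applies: 14 + 2 = 16.
R3 applies (level before this adjustment is 16 < 22, so +2): 16 + 2 = 18.
R4 applies: 18 + 1 = 19.
R5 applies: 19 − 2 = 17.
R6 applies: 17 + 4 = 21.
R7 applies: 21 + 2 = 23.
Final offense level: 23.
Criminal history: 9 prior points → Category E (8+).
Level 23 falls in the 22-28 band.
Grid: Level 22-28 × Category E = 39-45 months.

39-45 months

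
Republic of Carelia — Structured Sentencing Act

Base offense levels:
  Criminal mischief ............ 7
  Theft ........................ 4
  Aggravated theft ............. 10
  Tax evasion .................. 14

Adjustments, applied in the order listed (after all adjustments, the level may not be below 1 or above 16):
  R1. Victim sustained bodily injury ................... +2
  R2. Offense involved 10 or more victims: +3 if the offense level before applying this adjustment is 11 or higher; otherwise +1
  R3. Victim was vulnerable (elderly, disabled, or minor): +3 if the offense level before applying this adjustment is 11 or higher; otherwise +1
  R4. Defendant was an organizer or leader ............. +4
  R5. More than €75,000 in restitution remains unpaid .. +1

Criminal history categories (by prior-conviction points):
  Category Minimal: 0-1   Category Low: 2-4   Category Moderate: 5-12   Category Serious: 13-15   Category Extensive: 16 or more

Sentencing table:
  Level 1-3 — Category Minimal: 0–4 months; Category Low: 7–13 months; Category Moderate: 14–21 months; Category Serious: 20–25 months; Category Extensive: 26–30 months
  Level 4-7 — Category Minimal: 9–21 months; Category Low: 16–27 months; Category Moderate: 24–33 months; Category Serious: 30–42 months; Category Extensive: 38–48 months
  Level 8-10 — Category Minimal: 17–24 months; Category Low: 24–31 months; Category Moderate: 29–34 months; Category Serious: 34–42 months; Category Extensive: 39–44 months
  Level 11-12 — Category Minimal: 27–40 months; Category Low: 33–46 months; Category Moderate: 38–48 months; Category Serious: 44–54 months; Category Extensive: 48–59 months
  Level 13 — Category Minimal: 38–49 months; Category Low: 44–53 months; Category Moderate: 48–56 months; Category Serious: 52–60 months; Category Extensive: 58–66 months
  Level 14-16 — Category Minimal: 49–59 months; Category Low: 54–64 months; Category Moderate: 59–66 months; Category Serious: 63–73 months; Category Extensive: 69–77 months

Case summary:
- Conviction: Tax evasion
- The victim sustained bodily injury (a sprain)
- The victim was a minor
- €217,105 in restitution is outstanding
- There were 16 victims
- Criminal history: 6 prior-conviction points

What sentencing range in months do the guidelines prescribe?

59-66 months

Base offense level for tax evasion: 14.
R1 applies: 14 + 2 = 16.
R2 applies (level before this adjustment is 16 ≥ 11, so +3): 16 + 3 = 19.
R3 applies (level before this adjustment is 19 ≥ 11, so +3): 19 + 3 = 22.
R5 applies: 22 + 1 = 23.
Level 23 exceeds the maximum of 16; capped at 16.
Final offense level: 16.
Criminal history: 6 prior points → Category Moderate (5-12).
Level 16 falls in the 14-16 band.
Grid: Level 14-16 × Category Moderate = 59-66 months.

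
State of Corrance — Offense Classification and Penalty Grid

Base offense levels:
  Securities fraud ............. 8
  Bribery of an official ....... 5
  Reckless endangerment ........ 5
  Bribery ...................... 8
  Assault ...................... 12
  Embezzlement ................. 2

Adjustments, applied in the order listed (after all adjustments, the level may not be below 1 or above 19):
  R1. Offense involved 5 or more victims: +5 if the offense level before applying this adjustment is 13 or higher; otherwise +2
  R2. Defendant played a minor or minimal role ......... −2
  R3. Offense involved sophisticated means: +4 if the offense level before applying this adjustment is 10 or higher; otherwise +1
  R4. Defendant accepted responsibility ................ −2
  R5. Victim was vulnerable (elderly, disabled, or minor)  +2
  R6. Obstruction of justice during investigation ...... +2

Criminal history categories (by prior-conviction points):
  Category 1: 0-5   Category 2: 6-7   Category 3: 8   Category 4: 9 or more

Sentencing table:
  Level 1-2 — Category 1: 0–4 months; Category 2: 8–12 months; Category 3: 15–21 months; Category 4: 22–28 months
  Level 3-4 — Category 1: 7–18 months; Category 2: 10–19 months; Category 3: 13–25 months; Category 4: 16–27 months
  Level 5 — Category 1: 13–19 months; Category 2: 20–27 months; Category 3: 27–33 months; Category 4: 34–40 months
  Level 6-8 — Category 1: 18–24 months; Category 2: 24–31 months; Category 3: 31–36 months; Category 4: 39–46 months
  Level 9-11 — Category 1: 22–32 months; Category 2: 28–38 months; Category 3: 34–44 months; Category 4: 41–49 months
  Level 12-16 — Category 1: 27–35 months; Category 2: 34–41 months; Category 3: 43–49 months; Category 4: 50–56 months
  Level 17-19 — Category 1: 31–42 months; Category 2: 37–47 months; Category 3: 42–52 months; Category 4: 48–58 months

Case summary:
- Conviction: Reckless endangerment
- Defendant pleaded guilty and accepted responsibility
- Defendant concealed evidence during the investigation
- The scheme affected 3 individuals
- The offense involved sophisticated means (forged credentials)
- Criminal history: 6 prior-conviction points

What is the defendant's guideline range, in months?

24-31 months

Base offense level for reckless endangerment: 5.
R1 does not apply.
R2 does not apply.
R3 applies (level before this adjustment is 5 < 10, so +1): 5 + 1 = 6.
R4 applies: 6 − 2 = 4.
R6 applies: 4 + 2 = 6.
Final offense level: 6.
Criminal history: 6 prior points → Category 2 (6-7).
Level 6 falls in the 6-8 band.
Grid: Level 6-8 × Category 2 = 24-31 months.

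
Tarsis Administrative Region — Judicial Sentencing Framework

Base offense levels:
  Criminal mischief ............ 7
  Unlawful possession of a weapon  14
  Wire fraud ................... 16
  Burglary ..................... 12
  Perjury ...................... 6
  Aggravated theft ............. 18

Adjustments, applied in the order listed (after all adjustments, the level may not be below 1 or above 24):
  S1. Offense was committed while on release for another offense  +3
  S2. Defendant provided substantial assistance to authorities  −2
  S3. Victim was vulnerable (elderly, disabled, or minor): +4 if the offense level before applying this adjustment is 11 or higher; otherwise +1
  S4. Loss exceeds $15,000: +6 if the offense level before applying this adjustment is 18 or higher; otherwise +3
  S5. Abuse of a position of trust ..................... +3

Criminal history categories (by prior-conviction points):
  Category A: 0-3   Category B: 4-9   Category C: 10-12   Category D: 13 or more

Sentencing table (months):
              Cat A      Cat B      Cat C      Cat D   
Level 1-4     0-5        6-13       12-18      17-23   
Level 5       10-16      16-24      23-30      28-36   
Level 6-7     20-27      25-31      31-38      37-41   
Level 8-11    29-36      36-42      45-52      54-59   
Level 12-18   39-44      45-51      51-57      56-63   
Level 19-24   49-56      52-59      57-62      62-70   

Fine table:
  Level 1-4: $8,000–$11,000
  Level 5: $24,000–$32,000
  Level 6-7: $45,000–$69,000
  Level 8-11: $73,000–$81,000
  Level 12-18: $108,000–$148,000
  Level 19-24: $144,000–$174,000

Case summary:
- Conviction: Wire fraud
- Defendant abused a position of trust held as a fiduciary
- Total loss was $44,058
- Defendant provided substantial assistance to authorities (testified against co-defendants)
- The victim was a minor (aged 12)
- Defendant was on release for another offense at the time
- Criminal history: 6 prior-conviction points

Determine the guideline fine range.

$144,000–$174,000

Base offense level for wire fraud: 16.
S1 applies: 16 + 3 = 19.
S2 applies: 19 − 2 = 17.
S3 applies (level before this adjustment is 17 ≥ 11, so +4): 17 + 4 = 21.
S4 applies (level before this adjustment is 21 ≥ 18, so +6): 21 + 6 = 27.
S5 applies: 27 + 3 = 30.
Level 30 exceeds the maximum of 24; capped at 24.
Final offense level: 24.
Level 24 falls in the 19-24 band.
Fine table: Level 19-24 → $144,000–$174,000.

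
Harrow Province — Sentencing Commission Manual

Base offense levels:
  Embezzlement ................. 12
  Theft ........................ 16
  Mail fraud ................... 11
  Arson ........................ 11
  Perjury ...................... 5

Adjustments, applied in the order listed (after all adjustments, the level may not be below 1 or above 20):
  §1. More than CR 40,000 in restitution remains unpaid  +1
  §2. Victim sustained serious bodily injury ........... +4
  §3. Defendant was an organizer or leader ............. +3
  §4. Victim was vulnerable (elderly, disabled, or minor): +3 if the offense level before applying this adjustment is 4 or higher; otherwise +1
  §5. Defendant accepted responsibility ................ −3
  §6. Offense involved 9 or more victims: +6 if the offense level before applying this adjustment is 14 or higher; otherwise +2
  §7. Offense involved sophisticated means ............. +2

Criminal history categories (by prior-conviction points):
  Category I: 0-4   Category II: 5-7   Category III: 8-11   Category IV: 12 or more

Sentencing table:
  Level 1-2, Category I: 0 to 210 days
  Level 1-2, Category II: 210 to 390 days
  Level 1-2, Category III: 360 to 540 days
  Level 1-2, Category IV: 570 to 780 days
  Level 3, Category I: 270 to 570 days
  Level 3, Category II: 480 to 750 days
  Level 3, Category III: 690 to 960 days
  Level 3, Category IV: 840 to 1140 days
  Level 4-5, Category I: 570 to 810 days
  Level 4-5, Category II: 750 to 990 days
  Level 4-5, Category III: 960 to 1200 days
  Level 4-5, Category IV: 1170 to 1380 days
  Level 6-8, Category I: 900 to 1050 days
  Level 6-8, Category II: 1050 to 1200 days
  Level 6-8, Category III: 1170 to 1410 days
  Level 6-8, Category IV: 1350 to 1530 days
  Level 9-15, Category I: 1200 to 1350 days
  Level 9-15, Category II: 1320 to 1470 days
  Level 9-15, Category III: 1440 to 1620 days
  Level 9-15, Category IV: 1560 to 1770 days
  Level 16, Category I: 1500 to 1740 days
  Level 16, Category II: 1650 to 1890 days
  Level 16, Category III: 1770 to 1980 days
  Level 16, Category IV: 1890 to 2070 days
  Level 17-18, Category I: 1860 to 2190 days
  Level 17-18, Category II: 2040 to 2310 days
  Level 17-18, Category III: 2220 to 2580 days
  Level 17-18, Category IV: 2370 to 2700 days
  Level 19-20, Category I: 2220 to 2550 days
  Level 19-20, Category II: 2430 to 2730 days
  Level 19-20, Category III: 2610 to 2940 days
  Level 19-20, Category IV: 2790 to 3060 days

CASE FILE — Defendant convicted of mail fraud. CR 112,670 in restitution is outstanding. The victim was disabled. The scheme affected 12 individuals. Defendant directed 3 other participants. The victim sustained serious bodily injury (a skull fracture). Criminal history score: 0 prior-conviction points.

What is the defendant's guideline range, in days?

Base offense level for mail fraud: 11.
§1 applies: 11 + 1 = 12.
§2 applies: 12 + 4 = 16.
§3 applies: 16 + 3 = 19.
§4 applies (level before this adjustment is 19 ≥ 4, so +3): 19 + 3 = 22.
§6 applies (level before this adjustment is 22 ≥ 14, so +6): 22 + 6 = 28.
§7 does not apply.
Level 28 exceeds the maximum of 20; capped at 20.
Final offense level: 20.
Criminal history: 0 prior points → Category I (0-4).
Level 20 falls in the 19-20 band.
Grid: Level 19-20 × Category I = 2220-2550 days.

2220-2550 days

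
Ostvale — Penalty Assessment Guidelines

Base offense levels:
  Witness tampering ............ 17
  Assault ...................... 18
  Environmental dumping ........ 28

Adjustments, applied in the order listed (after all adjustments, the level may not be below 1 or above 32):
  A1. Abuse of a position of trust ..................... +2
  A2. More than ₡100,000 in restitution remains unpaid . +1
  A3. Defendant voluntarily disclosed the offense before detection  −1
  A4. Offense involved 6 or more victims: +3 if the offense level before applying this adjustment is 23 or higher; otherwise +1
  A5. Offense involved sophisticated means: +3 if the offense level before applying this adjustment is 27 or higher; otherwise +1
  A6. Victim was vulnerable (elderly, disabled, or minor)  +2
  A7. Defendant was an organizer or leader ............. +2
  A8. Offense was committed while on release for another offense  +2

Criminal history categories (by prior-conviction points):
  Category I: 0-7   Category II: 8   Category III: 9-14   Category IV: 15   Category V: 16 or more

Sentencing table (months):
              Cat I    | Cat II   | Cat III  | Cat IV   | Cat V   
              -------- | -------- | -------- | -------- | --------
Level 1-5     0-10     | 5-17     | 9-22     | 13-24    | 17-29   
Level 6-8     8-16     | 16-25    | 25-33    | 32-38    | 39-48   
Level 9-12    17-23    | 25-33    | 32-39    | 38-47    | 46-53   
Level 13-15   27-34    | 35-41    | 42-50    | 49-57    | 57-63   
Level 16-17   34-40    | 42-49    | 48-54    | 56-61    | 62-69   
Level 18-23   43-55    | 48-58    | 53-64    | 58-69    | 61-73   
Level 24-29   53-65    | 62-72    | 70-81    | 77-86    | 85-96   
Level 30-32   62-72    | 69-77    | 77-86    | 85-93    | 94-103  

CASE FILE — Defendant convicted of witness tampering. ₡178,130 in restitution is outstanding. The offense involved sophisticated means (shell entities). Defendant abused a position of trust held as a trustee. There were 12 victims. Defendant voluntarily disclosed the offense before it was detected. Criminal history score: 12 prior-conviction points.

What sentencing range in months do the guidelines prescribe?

53-64 months

Base offense level for witness tampering: 17.
A1 applies: 17 + 2 = 19.
A2 applies: 19 + 1 = 20.
A3 applies: 20 − 1 = 19.
A4 applies (level before this adjustment is 19 < 23, so +1): 19 + 1 = 20.
A5 applies (level before this adjustment is 20 < 27, so +1): 20 + 1 = 21.
A6 does not apply.
Final offense level: 21.
Criminal history: 12 prior points → Category III (9-14).
Level 21 falls in the 18-23 band.
Grid: Level 18-23 × Category III = 53-64 months.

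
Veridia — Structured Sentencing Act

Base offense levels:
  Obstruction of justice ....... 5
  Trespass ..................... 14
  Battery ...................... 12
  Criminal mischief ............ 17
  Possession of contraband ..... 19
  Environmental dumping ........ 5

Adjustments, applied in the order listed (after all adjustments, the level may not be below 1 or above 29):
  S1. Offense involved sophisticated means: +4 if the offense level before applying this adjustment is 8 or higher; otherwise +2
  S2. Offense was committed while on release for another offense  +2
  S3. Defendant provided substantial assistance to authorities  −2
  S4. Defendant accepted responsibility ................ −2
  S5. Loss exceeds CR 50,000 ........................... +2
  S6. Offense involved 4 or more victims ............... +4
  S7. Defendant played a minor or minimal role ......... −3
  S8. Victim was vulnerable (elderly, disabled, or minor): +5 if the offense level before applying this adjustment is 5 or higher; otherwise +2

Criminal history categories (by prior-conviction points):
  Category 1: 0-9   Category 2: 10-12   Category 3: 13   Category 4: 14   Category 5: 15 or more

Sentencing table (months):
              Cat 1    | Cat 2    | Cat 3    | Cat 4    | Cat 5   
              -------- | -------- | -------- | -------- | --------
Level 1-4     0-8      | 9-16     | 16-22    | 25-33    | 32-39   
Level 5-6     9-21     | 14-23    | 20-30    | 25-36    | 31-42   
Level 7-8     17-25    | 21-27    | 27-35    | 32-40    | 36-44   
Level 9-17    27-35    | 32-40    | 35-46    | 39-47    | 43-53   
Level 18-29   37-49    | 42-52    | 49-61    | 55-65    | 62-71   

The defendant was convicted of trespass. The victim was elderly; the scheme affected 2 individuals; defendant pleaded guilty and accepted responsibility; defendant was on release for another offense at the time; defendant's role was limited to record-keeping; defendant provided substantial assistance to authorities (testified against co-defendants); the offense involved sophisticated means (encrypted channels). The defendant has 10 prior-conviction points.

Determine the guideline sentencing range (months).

42-52 months

Base offense level for trespass: 14.
S1 applies (level before this adjustment is 14 ≥ 8, so +4): 14 + 4 = 18.
S2 applies: 18 + 2 = 20.
S3 applies: 20 − 2 = 18.
S4 applies: 18 − 2 = 16.
S7 applies: 16 − 3 = 13.
S8 applies (level before this adjustment is 13 ≥ 5, so +5): 13 + 5 = 18.
Final offense level: 18.
Criminal history: 10 prior points → Category 2 (10-12).
Level 18 falls in the 18-29 band.
Grid: Level 18-29 × Category 2 = 42-52 months.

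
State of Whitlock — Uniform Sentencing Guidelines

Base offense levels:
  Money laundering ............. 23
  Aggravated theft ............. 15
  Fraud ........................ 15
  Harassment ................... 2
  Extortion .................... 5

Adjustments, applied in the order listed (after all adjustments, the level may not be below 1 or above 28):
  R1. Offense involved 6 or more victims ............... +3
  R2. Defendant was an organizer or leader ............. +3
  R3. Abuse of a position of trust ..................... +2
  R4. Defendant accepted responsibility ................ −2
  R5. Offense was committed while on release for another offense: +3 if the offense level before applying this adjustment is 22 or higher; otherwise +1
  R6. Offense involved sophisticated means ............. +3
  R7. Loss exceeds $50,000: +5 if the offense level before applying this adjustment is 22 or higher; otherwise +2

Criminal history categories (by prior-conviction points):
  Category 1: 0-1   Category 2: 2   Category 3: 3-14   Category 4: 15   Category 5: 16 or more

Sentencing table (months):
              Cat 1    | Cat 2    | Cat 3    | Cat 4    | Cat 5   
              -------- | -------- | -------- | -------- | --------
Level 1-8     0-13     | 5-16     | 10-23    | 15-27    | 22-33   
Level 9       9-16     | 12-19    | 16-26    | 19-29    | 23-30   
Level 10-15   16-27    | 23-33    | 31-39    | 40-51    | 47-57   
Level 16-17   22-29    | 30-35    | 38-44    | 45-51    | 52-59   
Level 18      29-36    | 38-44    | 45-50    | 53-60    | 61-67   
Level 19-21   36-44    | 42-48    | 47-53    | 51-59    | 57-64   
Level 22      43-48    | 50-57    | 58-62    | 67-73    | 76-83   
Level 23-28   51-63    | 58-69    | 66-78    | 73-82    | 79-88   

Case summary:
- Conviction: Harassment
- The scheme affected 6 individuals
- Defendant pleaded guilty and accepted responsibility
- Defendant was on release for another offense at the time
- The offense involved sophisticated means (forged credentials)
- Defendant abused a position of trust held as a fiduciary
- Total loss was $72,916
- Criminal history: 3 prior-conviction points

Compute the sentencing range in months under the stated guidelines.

31-39 months

Base offense level for harassment: 2.
R1 applies: 2 + 3 = 5.
R3 applies: 5 + 2 = 7.
R4 applies: 7 − 2 = 5.
R5 applies (level before this adjustment is 5 < 22, so +1): 5 + 1 = 6.
R6 applies: 6 + 3 = 9.
R7 applies (level before this adjustment is 9 < 22, so +2): 9 + 2 = 11.
Final offense level: 11.
Criminal history: 3 prior points → Category 3 (3-14).
Level 11 falls in the 10-15 band.
Grid: Level 10-15 × Category 3 = 31-39 months.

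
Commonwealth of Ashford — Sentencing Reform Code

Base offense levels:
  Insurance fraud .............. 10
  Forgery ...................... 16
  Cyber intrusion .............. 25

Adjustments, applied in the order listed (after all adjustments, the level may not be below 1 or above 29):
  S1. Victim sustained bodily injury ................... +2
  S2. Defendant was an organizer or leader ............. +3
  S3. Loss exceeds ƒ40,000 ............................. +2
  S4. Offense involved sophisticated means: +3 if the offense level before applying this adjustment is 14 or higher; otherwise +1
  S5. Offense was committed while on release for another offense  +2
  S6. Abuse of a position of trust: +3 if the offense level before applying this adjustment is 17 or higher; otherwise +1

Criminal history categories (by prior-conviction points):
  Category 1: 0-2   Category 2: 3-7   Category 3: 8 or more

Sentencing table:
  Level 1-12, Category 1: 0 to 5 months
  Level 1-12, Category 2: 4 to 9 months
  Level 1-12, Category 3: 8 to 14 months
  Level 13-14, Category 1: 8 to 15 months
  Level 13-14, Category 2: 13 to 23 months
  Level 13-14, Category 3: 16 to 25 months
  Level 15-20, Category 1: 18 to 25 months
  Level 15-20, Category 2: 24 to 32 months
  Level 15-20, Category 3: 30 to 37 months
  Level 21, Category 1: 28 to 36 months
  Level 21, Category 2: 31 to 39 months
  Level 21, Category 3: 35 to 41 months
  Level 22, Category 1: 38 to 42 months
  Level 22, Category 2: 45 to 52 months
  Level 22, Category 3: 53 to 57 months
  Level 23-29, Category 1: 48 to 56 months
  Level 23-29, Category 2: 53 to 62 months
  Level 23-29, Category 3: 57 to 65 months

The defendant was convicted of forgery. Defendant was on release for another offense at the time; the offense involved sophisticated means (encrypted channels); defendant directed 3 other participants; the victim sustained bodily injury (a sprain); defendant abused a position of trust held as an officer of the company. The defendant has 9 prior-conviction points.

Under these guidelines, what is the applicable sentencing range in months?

57-65 months

Base offense level for forgery: 16.
S1 applies: 16 + 2 = 18.
S2 applies: 18 + 3 = 21.
S4 applies (level before this adjustment is 21 ≥ 14, so +3): 21 + 3 = 24.
S5 applies: 24 + 2 = 26.
S6 applies (level before this adjustment is 26 ≥ 17, so +3): 26 + 3 = 29.
Final offense level: 29.
Criminal history: 9 prior points → Category 3 (8+).
Level 29 falls in the 23-29 band.
Grid: Level 23-29 × Category 3 = 57-65 months.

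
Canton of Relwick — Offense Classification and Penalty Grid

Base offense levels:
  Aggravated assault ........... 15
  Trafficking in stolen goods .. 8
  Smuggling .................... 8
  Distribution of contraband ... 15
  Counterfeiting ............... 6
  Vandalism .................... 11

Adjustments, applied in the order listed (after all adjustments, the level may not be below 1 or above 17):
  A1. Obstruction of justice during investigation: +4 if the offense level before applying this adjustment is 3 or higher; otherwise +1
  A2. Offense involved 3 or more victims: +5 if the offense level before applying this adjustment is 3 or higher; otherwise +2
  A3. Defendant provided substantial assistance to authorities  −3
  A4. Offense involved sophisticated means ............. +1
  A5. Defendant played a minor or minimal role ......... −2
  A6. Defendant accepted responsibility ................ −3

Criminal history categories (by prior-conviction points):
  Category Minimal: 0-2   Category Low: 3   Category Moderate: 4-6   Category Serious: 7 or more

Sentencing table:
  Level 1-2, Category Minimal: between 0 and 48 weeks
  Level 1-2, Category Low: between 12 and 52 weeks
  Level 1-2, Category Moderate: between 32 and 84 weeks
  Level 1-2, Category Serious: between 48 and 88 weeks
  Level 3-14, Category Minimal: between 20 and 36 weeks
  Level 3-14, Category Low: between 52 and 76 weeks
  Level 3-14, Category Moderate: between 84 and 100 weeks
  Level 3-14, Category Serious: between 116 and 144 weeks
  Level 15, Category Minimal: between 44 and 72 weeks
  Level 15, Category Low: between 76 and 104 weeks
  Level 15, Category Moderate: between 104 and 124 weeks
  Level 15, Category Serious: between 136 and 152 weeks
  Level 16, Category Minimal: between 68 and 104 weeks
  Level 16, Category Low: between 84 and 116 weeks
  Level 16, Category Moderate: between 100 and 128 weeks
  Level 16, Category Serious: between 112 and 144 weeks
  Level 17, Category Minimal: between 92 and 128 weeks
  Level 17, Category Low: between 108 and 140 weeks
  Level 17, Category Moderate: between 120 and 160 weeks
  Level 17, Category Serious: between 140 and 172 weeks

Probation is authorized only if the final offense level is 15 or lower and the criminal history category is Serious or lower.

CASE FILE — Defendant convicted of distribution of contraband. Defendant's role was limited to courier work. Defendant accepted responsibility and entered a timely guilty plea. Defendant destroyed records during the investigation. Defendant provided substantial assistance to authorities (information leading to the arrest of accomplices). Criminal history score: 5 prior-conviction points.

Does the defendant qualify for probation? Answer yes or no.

Yes

Base offense level for distribution of contraband: 15.
A1 applies (level before this adjustment is 15 ≥ 3, so +4): 15 + 4 = 19.
A2 does not apply.
A3 applies: 19 − 3 = 16.
A4 does not apply.
A5 applies: 16 − 2 = 14.
A6 applies: 14 − 3 = 11.
Final offense level: 11.
Criminal history: 5 prior points → Category Moderate (4-6).
Level 11 falls in the 3-14 band.
Grid: Level 3-14 × Category Moderate = 84-100 weeks.
Probation check: level 11 ≤ 15 and category Moderate ≤ Serious → eligible.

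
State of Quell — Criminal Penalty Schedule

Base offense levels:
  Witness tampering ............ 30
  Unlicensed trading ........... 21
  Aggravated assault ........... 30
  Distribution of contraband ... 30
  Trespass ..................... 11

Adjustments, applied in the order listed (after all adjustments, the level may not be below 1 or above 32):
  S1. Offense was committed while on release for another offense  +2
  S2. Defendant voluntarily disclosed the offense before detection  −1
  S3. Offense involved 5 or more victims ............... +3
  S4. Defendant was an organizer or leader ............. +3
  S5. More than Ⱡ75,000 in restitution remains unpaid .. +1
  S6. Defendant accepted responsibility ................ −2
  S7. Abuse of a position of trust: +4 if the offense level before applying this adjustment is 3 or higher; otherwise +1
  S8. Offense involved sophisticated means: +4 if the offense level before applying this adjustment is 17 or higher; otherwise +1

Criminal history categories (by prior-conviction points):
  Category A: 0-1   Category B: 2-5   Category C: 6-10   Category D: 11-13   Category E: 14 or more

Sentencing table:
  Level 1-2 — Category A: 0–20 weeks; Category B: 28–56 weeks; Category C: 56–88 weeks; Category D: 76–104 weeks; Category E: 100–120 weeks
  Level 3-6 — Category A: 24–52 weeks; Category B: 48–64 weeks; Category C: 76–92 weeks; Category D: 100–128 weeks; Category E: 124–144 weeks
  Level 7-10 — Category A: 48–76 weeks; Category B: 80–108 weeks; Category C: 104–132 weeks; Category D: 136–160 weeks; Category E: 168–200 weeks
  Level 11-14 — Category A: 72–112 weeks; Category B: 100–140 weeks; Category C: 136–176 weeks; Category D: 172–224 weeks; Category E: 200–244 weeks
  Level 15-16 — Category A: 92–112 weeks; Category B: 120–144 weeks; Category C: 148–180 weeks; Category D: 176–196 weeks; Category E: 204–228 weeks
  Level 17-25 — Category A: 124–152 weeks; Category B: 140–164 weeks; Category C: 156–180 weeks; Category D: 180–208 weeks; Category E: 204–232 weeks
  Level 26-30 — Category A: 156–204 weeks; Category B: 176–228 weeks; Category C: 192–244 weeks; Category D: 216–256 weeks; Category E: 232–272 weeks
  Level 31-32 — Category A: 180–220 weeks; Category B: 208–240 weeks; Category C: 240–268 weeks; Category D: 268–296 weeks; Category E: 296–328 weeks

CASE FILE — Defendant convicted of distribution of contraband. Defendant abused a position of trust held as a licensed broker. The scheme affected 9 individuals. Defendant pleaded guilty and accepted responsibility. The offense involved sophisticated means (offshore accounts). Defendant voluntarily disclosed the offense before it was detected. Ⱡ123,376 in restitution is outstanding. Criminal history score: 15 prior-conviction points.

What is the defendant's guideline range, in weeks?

296-328 weeks

Base offense level for distribution of contraband: 30.
S1 does not apply.
S2 applies: 30 − 1 = 29.
S3 applies: 29 + 3 = 32.
S5 applies: 32 + 1 = 33.
S6 applies: 33 − 2 = 31.
S7 applies (level before this adjustment is 31 ≥ 3, so +4): 31 + 4 = 35.
S8 applies (level before this adjustment is 35 ≥ 17, so +4): 35 + 4 = 39.
Level 39 exceeds the maximum of 32; capped at 32.
Final offense level: 32.
Criminal history: 15 prior points → Category E (14+).
Level 32 falls in the 31-32 band.
Grid: Level 31-32 × Category E = 296-328 weeks.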